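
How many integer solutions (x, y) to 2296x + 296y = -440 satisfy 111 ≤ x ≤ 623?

gcd(2296, 296) = 8.
By Bézout, 2296×(4) + 296×(-31) = 8.
Particular solution: (2, -17).
General solution: x = 2 + 37t, y = -17 - 287t for integer t.
111 ≤ 2 + 37t ≤ 623 gives t ∈ [3, 16], which is 14 values.

14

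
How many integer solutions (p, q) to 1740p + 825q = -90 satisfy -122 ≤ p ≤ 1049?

22

gcd(1740, 825):
  1740 = 2×825 + 90
  825 = 9×90 + 15
  90 = 6×15
so gcd(1740, 825) = 15.
Back-substitute for Bézout coefficients:
  15 = 825 - 9×90
  ... = 1740×(-9) + 825×(19)
Scale by -6: particular solution (54, -114); reduce p mod 55: (54, -114).
General solution: p = 54 + 55t, q = -114 - 116t for integer t.
-122 ≤ 54 + 55t ≤ 1049 gives t ∈ [-3, 18], which is 22 values.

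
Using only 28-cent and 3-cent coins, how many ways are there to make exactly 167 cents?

Need nonnegative integers with 28j + 3k = 167.
gcd(28, 3) = 1, and 28·(1) + 3·(-9) = 1.
So (j₀, k₀) = (167, -1503); general j = 167 + 3t, k = -1503 - 28t.
j ≥ 0 ⇒ t ≥ -55; k ≥ 0 ⇒ t ≤ -54. That's 2 values of t.

2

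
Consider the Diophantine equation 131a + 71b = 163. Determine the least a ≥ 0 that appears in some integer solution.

gcd(131, 71):
  131 = 1·71 + 60
  71 = 1·60 + 11
  60 = 5·11 + 5
  11 = 2·5 + 1
  5 = 5·1
so gcd(131, 71) = 1.
1 divides 163, so solutions exist.
Back-substitute for Bézout coefficients:
  1 = 11 - 2·5
  ... = 131·(-13) + 71·(24)
Scale by 163/1 = 163: (a₀, b₀) = (-2119, 3912).
General solution: a = -2119 + 71t, b = 3912 - 131t for integer t.
a ≥ 0: smallest is -2119 mod 71 = 11 (at t = 30), with b = -18.

11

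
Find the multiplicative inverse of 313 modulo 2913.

2215

gcd(2913, 313):
  2913 = 9·313 + 96
  313 = 3·96 + 25
  96 = 3·25 + 21
  25 = 1·21 + 4
  21 = 5·4 + 1
  4 = 4·1
so gcd(2913, 313) = 1.
Back-substitute for Bézout coefficients:
  1 = 21 - 5·4
  ... = 313·(-698) + 2913·(75)
So 313·-698 ≡ 1 (mod 2913), and -698 mod 2913 = 2215.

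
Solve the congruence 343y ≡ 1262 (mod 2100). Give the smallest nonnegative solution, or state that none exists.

gcd(2100, 343) = 7  (2100 = 6*343 + 42, 343 = 8*42 + 7, 42 = 6*7).
7 does not divide 1262, so the congruence has no solution.

no solution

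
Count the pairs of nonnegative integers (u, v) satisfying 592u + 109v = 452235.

gcd(592, 109) = 1  (592 = 5×109 + 47, 109 = 2×47 + 15, 47 = 3×15 + 2, 15 = 7×2 + 1, 2 = 2×1).
Back-substituting, 592×(-51) + 109×(277) = 1.
Scale by 452235: one solution is (-23063985, 125269095). Reduce u mod 109: (88, 3671).
General: u = 88 + 109t, v = 3671 - 592t.
u ≥ 0 ⇒ t ≥ 0; v ≥ 0 ⇒ t ≤ 6. So t ∈ [0, 6]: 7 solutions.

7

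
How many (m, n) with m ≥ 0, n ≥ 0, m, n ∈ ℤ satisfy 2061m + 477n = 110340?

gcd(2061, 477) = 9.
By Bézout, 2061×(25) + 477×(-108) = 9.
One solution: (1, 227).
General: m = 1 + 53t, n = 227 - 229t.
m ≥ 0 ⇒ t ≥ 0; n ≥ 0 ⇒ t ≤ 0. So t ∈ [0, 0]: 1 solution.

1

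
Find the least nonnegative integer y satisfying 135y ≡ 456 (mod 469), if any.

gcd(469, 135) = 1  (469 = 3·135 + 64, 135 = 2·64 + 7, 64 = 9·7 + 1, 7 = 7·1).
1 divides 456, so solutions exist.
Back-substituting, 135·(-66) + 469·(19) = 1.
So 135·(-66) ≡ 1 (mod 469); multiply by 456: y ≡ -30096 (mod 469).
Smallest nonnegative: y = -30096 mod 469 = 389.

389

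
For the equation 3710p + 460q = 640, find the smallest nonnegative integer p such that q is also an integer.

gcd(3710, 460):
  3710 = 8·460 + 30
  460 = 15·30 + 10
  30 = 3·10
so gcd(3710, 460) = 10.
10 divides 640, so solutions exist.
Back-substitute for Bézout coefficients:
  10 = 460 - 15·30
  ... = 3710·(-15) + 460·(121)
Scale by 640/10 = 64: (p₀, q₀) = (-960, 7744).
General solution: p = -960 + 46t, q = 7744 - 371t for integer t.
p ≥ 0: smallest is -960 mod 46 = 6 (at t = 21), with q = -47.

6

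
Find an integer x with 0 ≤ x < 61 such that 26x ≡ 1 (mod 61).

54

gcd(61, 26):
  61 = 2×26 + 9
  26 = 2×9 + 8
  9 = 1×8 + 1
  8 = 8×1
so gcd(61, 26) = 1.
Back-substitute for Bézout coefficients:
  1 = 9 - 1×8
  ... = 26×(-7) + 61×(3)
So 26×-7 ≡ 1 (mod 61), and -7 mod 61 = 54.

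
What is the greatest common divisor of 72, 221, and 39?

gcd(221, 72):
  221 = 3×72 + 5
  72 = 14×5 + 2
  5 = 2×2 + 1
  2 = 2×1
so gcd(221, 72) = 1.
gcd(1, 39) = 1.

1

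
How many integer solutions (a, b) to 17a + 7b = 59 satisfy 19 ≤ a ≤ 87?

gcd(17, 7) = 1  (17 = 2×7 + 3, 7 = 2×3 + 1, 3 = 3×1).
Back-substituting, 17×(-2) + 7×(5) = 1.
Scale by 59: particular solution (-118, 295); reduce a mod 7: (1, 6).
General solution: a = 1 + 7t, b = 6 - 17t for integer t.
19 ≤ 1 + 7t ≤ 87 gives t ∈ [3, 12], which is 10 values.

10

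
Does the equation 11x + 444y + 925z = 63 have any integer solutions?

yes

gcd(444, 11) = 1  (444 = 40·11 + 4, 11 = 2·4 + 3, 4 = 1·3 + 1, 3 = 3·1).
gcd(1, 925) = 1.
1 divides 63, so integer solutions exist.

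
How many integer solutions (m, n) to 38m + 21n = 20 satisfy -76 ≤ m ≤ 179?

gcd(38, 21):
  38 = 1×21 + 17
  21 = 1×17 + 4
  17 = 4×4 + 1
  4 = 4×1
so gcd(38, 21) = 1.
Back-substitute for Bézout coefficients:
  1 = 17 - 4×4
  ... = 38×(5) + 21×(-9)
Scale by 20: particular solution (100, -180); reduce m mod 21: (16, -28).
General solution: m = 16 + 21t, n = -28 - 38t for integer t.
-76 ≤ 16 + 21t ≤ 179 gives t ∈ [-4, 7], which is 12 values.

12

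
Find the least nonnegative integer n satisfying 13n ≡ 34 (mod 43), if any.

39

gcd(43, 13) = 1  (43 = 3×13 + 4, 13 = 3×4 + 1, 4 = 4×1).
1 divides 34, so solutions exist.
Back-substituting, 13×(10) + 43×(-3) = 1.
So 13×(10) ≡ 1 (mod 43); multiply by 34: n ≡ 340 (mod 43).
Smallest nonnegative: n = 340 mod 43 = 39.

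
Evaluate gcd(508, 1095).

1

gcd(1095, 508) = 1  (1095 = 2·508 + 79, 508 = 6·79 + 34, 79 = 2·34 + 11, 34 = 3·11 + 1, 11 = 11·1).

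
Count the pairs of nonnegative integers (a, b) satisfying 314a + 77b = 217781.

gcd(314, 77) = 1.
By Bézout, 314×(13) + 77×(-53) = 1.
One solution: (17, 2759).
General: a = 17 + 77t, b = 2759 - 314t.
a ≥ 0 ⇒ t ≥ 0; b ≥ 0 ⇒ t ≤ 8. So t ∈ [0, 8]: 9 solutions.

9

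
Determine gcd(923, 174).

1

gcd(923, 174) = 1  (923 = 5*174 + 53, 174 = 3*53 + 15, 53 = 3*15 + 8, 15 = 1*8 + 7, 8 = 1*7 + 1, 7 = 7*1).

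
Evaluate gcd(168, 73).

1

gcd(168, 73):
  168 = 2*73 + 22
  73 = 3*22 + 7
  22 = 3*7 + 1
  7 = 7*1
so gcd(168, 73) = 1.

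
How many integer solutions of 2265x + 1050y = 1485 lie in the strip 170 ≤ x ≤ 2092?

27

gcd(2265, 1050) = 15  (2265 = 2×1050 + 165, 1050 = 6×165 + 60, 165 = 2×60 + 45, 60 = 1×45 + 15, 45 = 3×15).
Back-substituting, 2265×(-19) + 1050×(41) = 15.
Scale by 99: particular solution (-1881, 4059); reduce x mod 70: (9, -18).
General solution: x = 9 + 70t, y = -18 - 151t for integer t.
170 ≤ 9 + 70t ≤ 2092 gives t ∈ [3, 29], which is 27 values.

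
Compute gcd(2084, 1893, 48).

1

gcd(2084, 1893):
  2084 = 1*1893 + 191
  1893 = 9*191 + 174
  191 = 1*174 + 17
  174 = 10*17 + 4
  17 = 4*4 + 1
  4 = 4*1
so gcd(2084, 1893) = 1.
gcd(1, 48) = 1.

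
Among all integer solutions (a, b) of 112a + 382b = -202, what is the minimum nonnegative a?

gcd(382, 112) = 2  (382 = 3×112 + 46, 112 = 2×46 + 20, 46 = 2×20 + 6, 20 = 3×6 + 2, 6 = 3×2).
2 divides -202, so solutions exist.
Back-substituting, 112×(58) + 382×(-17) = 2.
Scale by -202/2 = -101: (a₀, b₀) = (-5858, 1717).
General solution: a = -5858 + 191t, b = 1717 - 56t for integer t.
a ≥ 0: smallest is -5858 mod 191 = 63 (at t = 31), with b = -19.

63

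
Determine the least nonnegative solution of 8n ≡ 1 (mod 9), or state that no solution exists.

8

gcd(9, 8) = 1  (9 = 1*8 + 1, 8 = 8*1).
1 divides 1, so solutions exist.
Back-substituting, 8*(-1) + 9*(1) = 1.
So 8*(-1) ≡ 1 (mod 9); multiply by 1: n ≡ -1 (mod 9).
Smallest nonnegative: n = -1 mod 9 = 8.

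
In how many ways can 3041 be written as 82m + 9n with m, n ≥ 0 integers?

4

gcd(82, 9):
  82 = 9*9 + 1
  9 = 9*1
so gcd(82, 9) = 1.
Back-substitute for Bézout coefficients:
  1 = 82 - 9*9
  ... = 82*(1) + 9*(-9)
Scale by 3041: one solution is (3041, -27369). Reduce m mod 9: (8, 265).
General: m = 8 + 9t, n = 265 - 82t.
m ≥ 0 ⇒ t ≥ 0; n ≥ 0 ⇒ t ≤ 3. So t ∈ [0, 3]: 4 solutions.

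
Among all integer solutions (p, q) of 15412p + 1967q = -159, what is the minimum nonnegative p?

1840

gcd(15412, 1967) = 1  (15412 = 7×1967 + 1643, 1967 = 1×1643 + 324, 1643 = 5×324 + 23, 324 = 14×23 + 2, 23 = 11×2 + 1, 2 = 2×1).
1 divides -159, so solutions exist.
Back-substituting, 15412×(941) + 1967×(-7373) = 1.
Scale by -159/1 = -159: (p₀, q₀) = (-149619, 1172307).
General solution: p = -149619 + 1967t, q = 1172307 - 15412t for integer t.
p ≥ 0: smallest is -149619 mod 1967 = 1840 (at t = 77), with q = -14417.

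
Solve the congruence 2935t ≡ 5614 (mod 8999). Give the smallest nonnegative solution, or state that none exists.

gcd(8999, 2935) = 1.
1 divides 5614, so solutions exist.
By Bézout, 2935·(-1438) + 8999·(469) = 1.
So 2935·(-1438) ≡ 1 (mod 8999); multiply by 5614: t ≡ -8072932 (mod 8999).
Smallest nonnegative: t = -8072932 mod 8999 = 8170.

8170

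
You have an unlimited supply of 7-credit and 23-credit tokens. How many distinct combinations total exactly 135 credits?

1

Need nonnegative integers with 7j + 23k = 135.
gcd(7, 23) = 1, and 7·(10) + 23·(-3) = 1.
So (j₀, k₀) = (1350, -405); general j = 1350 + 23t, k = -405 - 7t.
j ≥ 0 ⇒ t ≥ -58; k ≥ 0 ⇒ t ≤ -58. That's 1 value of t.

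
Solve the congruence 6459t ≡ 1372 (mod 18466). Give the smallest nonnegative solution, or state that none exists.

gcd(18466, 6459) = 1  (18466 = 2·6459 + 5548, 6459 = 1·5548 + 911, 5548 = 6·911 + 82, 911 = 11·82 + 9, 82 = 9·9 + 1, 9 = 9·1).
1 divides 1372, so solutions exist.
Back-substituting, 6459·(-2027) + 18466·(709) = 1.
So 6459·(-2027) ≡ 1 (mod 18466); multiply by 1372: t ≡ -2781044 (mod 18466).
Smallest nonnegative: t = -2781044 mod 18466 = 7322.

7322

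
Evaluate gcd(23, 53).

1

gcd(53, 23):
  53 = 2·23 + 7
  23 = 3·7 + 2
  7 = 3·2 + 1
  2 = 2·1
so gcd(53, 23) = 1.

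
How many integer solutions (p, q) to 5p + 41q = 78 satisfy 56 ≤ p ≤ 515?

11

gcd(41, 5) = 1  (41 = 8·5 + 1, 5 = 5·1).
Back-substituting, 5·(-8) + 41·(1) = 1.
Scale by 78: particular solution (-624, 78); reduce p mod 41: (32, -2).
General solution: p = 32 + 41t, q = -2 - 5t for integer t.
56 ≤ 32 + 41t ≤ 515 gives t ∈ [1, 11], which is 11 values.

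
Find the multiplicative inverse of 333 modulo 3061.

gcd(3061, 333) = 1  (3061 = 9·333 + 64, 333 = 5·64 + 13, 64 = 4·13 + 12, 13 = 1·12 + 1, 12 = 12·1).
Back-substituting, 333·(239) + 3061·(-26) = 1.
So 333·239 ≡ 1 (mod 3061), and 239 mod 3061 = 239.

239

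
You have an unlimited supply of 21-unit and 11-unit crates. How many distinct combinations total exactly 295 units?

Need nonnegative integers with 21j + 11k = 295.
gcd(21, 11) = 1, and 21·(-1) + 11·(2) = 1.
So (j₀, k₀) = (-295, 590); general j = -295 + 11t, k = 590 - 21t.
j ≥ 0 ⇒ t ≥ 27; k ≥ 0 ⇒ t ≤ 28. That's 2 values of t.

2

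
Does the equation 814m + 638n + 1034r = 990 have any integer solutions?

yes

gcd(814, 638) = 22.
gcd(22, 1034) = 22.
22 divides 990, so integer solutions exist.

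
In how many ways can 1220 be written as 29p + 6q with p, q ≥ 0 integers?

7

gcd(29, 6) = 1.
By Bézout, 29·(-1) + 6·(5) = 1.
One solution: (4, 184).
General: p = 4 + 6t, q = 184 - 29t.
p ≥ 0 ⇒ t ≥ 0; q ≥ 0 ⇒ t ≤ 6. So t ∈ [0, 6]: 7 solutions.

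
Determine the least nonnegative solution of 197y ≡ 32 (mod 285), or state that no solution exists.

gcd(285, 197):
  285 = 1·197 + 88
  197 = 2·88 + 21
  88 = 4·21 + 4
  21 = 5·4 + 1
  4 = 4·1
so gcd(285, 197) = 1.
1 divides 32, so solutions exist.
Back-substitute for Bézout coefficients:
  1 = 21 - 5·4
  ... = 197·(68) + 285·(-47)
So 197·(68) ≡ 1 (mod 285); multiply by 32: y ≡ 2176 (mod 285).
Smallest nonnegative: y = 2176 mod 285 = 181.

181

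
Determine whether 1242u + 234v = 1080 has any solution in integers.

gcd(1242, 234) = 18  (1242 = 5*234 + 72, 234 = 3*72 + 18, 72 = 4*18).
18 divides 1080, so integer solutions exist.

yes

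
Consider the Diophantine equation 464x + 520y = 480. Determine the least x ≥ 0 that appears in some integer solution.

gcd(520, 464) = 8  (520 = 1·464 + 56, 464 = 8·56 + 16, 56 = 3·16 + 8, 16 = 2·8).
8 divides 480, so solutions exist.
Back-substituting, 464·(-28) + 520·(25) = 8.
Scale by 480/8 = 60: (x₀, y₀) = (-1680, 1500).
General solution: x = -1680 + 65t, y = 1500 - 58t for integer t.
x ≥ 0: smallest is -1680 mod 65 = 10 (at t = 26), with y = -8.

10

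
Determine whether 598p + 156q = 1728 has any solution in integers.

gcd(598, 156) = 26  (598 = 3×156 + 130, 156 = 1×130 + 26, 130 = 5×26).
26 does not divide 1728 (remainder 12), so no integer solutions.

no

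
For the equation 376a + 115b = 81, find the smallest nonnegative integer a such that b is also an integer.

36

gcd(376, 115) = 1  (376 = 3×115 + 31, 115 = 3×31 + 22, 31 = 1×22 + 9, 22 = 2×9 + 4, 9 = 2×4 + 1, 4 = 4×1).
1 divides 81, so solutions exist.
Back-substituting, 376×(26) + 115×(-85) = 1.
Scale by 81/1 = 81: (a₀, b₀) = (2106, -6885).
General solution: a = 2106 + 115t, b = -6885 - 376t for integer t.
a ≥ 0: smallest is 2106 mod 115 = 36 (at t = -18), with b = -117.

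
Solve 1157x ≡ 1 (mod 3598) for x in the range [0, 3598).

gcd(3598, 1157) = 1  (3598 = 3*1157 + 127, 1157 = 9*127 + 14, 127 = 9*14 + 1, 14 = 14*1).
Back-substituting, 1157*(-255) + 3598*(82) = 1.
So 1157*-255 ≡ 1 (mod 3598), and -255 mod 3598 = 3343.

3343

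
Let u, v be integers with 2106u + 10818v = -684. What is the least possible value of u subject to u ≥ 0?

gcd(10818, 2106):
  10818 = 5·2106 + 288
  2106 = 7·288 + 90
  288 = 3·90 + 18
  90 = 5·18
so gcd(10818, 2106) = 18.
18 divides -684, so solutions exist.
Back-substitute for Bézout coefficients:
  18 = 288 - 3·90
  ... = 2106·(-113) + 10818·(22)
Scale by -684/18 = -38: (u₀, v₀) = (4294, -836).
General solution: u = 4294 + 601t, v = -836 - 117t for integer t.
u ≥ 0: smallest is 4294 mod 601 = 87 (at t = -7), with v = -17.

87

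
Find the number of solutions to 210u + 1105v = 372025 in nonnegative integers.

8

gcd(1105, 210):
  1105 = 5*210 + 55
  210 = 3*55 + 45
  55 = 1*45 + 10
  45 = 4*10 + 5
  10 = 2*5
so gcd(1105, 210) = 5.
Back-substitute for Bézout coefficients:
  5 = 45 - 4*10
  ... = 210*(100) + 1105*(-19)
Scale by 74405: one solution is (7440500, -1413695). Reduce u mod 221: (93, 319).
General: u = 93 + 221t, v = 319 - 42t.
u ≥ 0 ⇒ t ≥ 0; v ≥ 0 ⇒ t ≤ 7. So t ∈ [0, 7]: 8 solutions.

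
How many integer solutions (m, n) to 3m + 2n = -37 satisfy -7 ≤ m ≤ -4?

2

gcd(3, 2):
  3 = 1·2 + 1
  2 = 2·1
so gcd(3, 2) = 1.
Back-substitute for Bézout coefficients:
  1 = 3 - 1·2
  ... = 3·(1) + 2·(-1)
Scale by -37: particular solution (-37, 37); reduce m mod 2: (1, -20).
General solution: m = 1 + 2t, n = -20 - 3t for integer t.
-7 ≤ 1 + 2t ≤ -4 gives t ∈ [-4, -3], which is 2 values.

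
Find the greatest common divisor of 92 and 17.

1

gcd(92, 17):
  92 = 5×17 + 7
  17 = 2×7 + 3
  7 = 2×3 + 1
  3 = 3×1
so gcd(92, 17) = 1.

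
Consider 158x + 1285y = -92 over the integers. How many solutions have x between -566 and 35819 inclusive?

28

gcd(1285, 158) = 1  (1285 = 8·158 + 21, 158 = 7·21 + 11, 21 = 1·11 + 10, 11 = 1·10 + 1, 10 = 10·1).
Back-substituting, 158·(122) + 1285·(-15) = 1.
Scale by -92: particular solution (-11224, 1380); reduce x mod 1285: (341, -42).
General solution: x = 341 + 1285t, y = -42 - 158t for integer t.
-566 ≤ 341 + 1285t ≤ 35819 gives t ∈ [0, 27], which is 28 values.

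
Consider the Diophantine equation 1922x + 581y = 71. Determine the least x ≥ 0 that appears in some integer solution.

gcd(1922, 581) = 1  (1922 = 3×581 + 179, 581 = 3×179 + 44, 179 = 4×44 + 3, 44 = 14×3 + 2, 3 = 1×2 + 1, 2 = 2×1).
1 divides 71, so solutions exist.
Back-substituting, 1922×(198) + 581×(-655) = 1.
Scale by 71/1 = 71: (x₀, y₀) = (14058, -46505).
General solution: x = 14058 + 581t, y = -46505 - 1922t for integer t.
x ≥ 0: smallest is 14058 mod 581 = 114 (at t = -24), with y = -377.

114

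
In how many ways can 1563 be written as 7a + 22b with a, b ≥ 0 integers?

gcd(22, 7):
  22 = 3×7 + 1
  7 = 7×1
so gcd(22, 7) = 1.
Back-substitute for Bézout coefficients:
  1 = 22 - 3×7
  ... = 7×(-3) + 22×(1)
Scale by 1563: one solution is (-4689, 1563). Reduce a mod 22: (19, 65).
General: a = 19 + 22t, b = 65 - 7t.
a ≥ 0 ⇒ t ≥ 0; b ≥ 0 ⇒ t ≤ 9. So t ∈ [0, 9]: 10 solutions.

10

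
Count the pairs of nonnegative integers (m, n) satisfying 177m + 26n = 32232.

7

gcd(177, 26) = 1.
By Bézout, 177*(5) + 26*(-34) = 1.
One solution: (12, 1158).
General: m = 12 + 26t, n = 1158 - 177t.
m ≥ 0 ⇒ t ≥ 0; n ≥ 0 ⇒ t ≤ 6. So t ∈ [0, 6]: 7 solutions.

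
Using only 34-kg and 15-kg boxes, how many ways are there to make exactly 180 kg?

1

Need nonnegative integers with 34j + 15k = 180.
gcd(34, 15) = 1, and 34·(4) + 15·(-9) = 1.
So (j₀, k₀) = (720, -1620); general j = 720 + 15t, k = -1620 - 34t.
j ≥ 0 ⇒ t ≥ -48; k ≥ 0 ⇒ t ≤ -48. That's 1 value of t.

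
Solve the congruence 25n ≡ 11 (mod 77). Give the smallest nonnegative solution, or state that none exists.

gcd(77, 25) = 1.
1 divides 11, so solutions exist.
By Bézout, 25×(37) + 77×(-12) = 1.
So 25×(37) ≡ 1 (mod 77); multiply by 11: n ≡ 407 (mod 77).
Smallest nonnegative: n = 407 mod 77 = 22.

22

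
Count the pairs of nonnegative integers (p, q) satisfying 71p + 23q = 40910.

25

gcd(71, 23) = 1  (71 = 3·23 + 2, 23 = 11·2 + 1, 2 = 2·1).
Back-substituting, 71·(-11) + 23·(34) = 1.
Scale by 40910: one solution is (-450010, 1390940). Reduce p mod 23: (8, 1754).
General: p = 8 + 23t, q = 1754 - 71t.
p ≥ 0 ⇒ t ≥ 0; q ≥ 0 ⇒ t ≤ 24. So t ∈ [0, 24]: 25 solutions.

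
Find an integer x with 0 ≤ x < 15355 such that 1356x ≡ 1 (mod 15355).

gcd(15355, 1356) = 1  (15355 = 11×1356 + 439, 1356 = 3×439 + 39, 439 = 11×39 + 10, 39 = 3×10 + 9, 10 = 1×9 + 1, 9 = 9×1).
Back-substituting, 1356×(-1574) + 15355×(139) = 1.
So 1356×-1574 ≡ 1 (mod 15355), and -1574 mod 15355 = 13781.

13781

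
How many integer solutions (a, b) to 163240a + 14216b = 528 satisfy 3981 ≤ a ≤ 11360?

gcd(163240, 14216) = 8.
By Bézout, 163240*(-437) + 14216*(5018) = 8.
Particular solution: (1367, -15697).
General solution: a = 1367 + 1777t, b = -15697 - 20405t for integer t.
3981 ≤ 1367 + 1777t ≤ 11360 gives t ∈ [2, 5], which is 4 values.

4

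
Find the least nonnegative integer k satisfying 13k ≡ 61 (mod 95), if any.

12

gcd(95, 13) = 1.
1 divides 61, so solutions exist.
By Bézout, 13*(22) + 95*(-3) = 1.
So 13*(22) ≡ 1 (mod 95); multiply by 61: k ≡ 1342 (mod 95).
Smallest nonnegative: k = 1342 mod 95 = 12.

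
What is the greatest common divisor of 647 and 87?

1

gcd(647, 87):
  647 = 7×87 + 38
  87 = 2×38 + 11
  38 = 3×11 + 5
  11 = 2×5 + 1
  5 = 5×1
so gcd(647, 87) = 1.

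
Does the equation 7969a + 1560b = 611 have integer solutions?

yes

gcd(7969, 1560) = 13  (7969 = 5*1560 + 169, 1560 = 9*169 + 39, 169 = 4*39 + 13, 39 = 3*13).
13 divides 611, so integer solutions exist.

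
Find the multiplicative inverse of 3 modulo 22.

gcd(22, 3) = 1  (22 = 7*3 + 1, 3 = 3*1).
Back-substituting, 3*(-7) + 22*(1) = 1.
So 3*-7 ≡ 1 (mod 22), and -7 mod 22 = 15.

15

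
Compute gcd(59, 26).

gcd(59, 26):
  59 = 2×26 + 7
  26 = 3×7 + 5
  7 = 1×5 + 2
  5 = 2×2 + 1
  2 = 2×1
so gcd(59, 26) = 1.

1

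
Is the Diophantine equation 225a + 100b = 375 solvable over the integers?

gcd(225, 100) = 25.
25 divides 375, so integer solutions exist.

yes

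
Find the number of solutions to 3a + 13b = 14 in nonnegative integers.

gcd(13, 3) = 1.
By Bézout, 3×(-4) + 13×(1) = 1.
One solution: (9, -1).
General: a = 9 + 13t, b = -1 - 3t.
a ≥ 0 ⇒ t ≥ 0; b ≥ 0 ⇒ t ≤ -1. So t ∈ [0, -1]: 0 solutions.

0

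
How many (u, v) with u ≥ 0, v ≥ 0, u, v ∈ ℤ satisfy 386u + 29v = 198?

gcd(386, 29) = 1.
By Bézout, 386×(13) + 29×(-173) = 1.
One solution: (22, -286).
General: u = 22 + 29t, v = -286 - 386t.
u ≥ 0 ⇒ t ≥ 0; v ≥ 0 ⇒ t ≤ -1. So t ∈ [0, -1]: 0 solutions.

0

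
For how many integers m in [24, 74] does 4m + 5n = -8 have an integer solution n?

gcd(5, 4) = 1.
By Bézout, 4*(-1) + 5*(1) = 1.
Particular solution: (3, -4).
General solution: m = 3 + 5t, n = -4 - 4t for integer t.
24 ≤ 3 + 5t ≤ 74 gives t ∈ [5, 14], which is 10 values.

10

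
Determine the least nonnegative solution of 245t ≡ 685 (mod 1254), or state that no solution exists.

617

gcd(1254, 245) = 1.
1 divides 685, so solutions exist.
By Bézout, 245×(389) + 1254×(-76) = 1.
So 245×(389) ≡ 1 (mod 1254); multiply by 685: t ≡ 266465 (mod 1254).
Smallest nonnegative: t = 266465 mod 1254 = 617.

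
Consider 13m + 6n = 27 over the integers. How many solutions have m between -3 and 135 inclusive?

gcd(13, 6):
  13 = 2×6 + 1
  6 = 6×1
so gcd(13, 6) = 1.
Back-substitute for Bézout coefficients:
  1 = 13 - 2×6
  ... = 13×(1) + 6×(-2)
Scale by 27: particular solution (27, -54); reduce m mod 6: (3, -2).
General solution: m = 3 + 6t, n = -2 - 13t for integer t.
-3 ≤ 3 + 6t ≤ 135 gives t ∈ [-1, 22], which is 24 values.

24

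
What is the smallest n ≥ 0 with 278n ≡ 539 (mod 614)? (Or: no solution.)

gcd(614, 278) = 2.
2 does not divide 539, so the congruence has no solution.

no solution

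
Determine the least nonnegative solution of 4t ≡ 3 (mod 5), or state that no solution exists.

2

gcd(5, 4):
  5 = 1×4 + 1
  4 = 4×1
so gcd(5, 4) = 1.
1 divides 3, so solutions exist.
Back-substitute for Bézout coefficients:
  1 = 5 - 1×4
  ... = 4×(-1) + 5×(1)
So 4×(-1) ≡ 1 (mod 5); multiply by 3: t ≡ -3 (mod 5).
Smallest nonnegative: t = -3 mod 5 = 2.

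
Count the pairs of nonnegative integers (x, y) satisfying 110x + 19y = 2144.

1

gcd(110, 19):
  110 = 5*19 + 15
  19 = 1*15 + 4
  15 = 3*4 + 3
  4 = 1*3 + 1
  3 = 3*1
so gcd(110, 19) = 1.
Back-substitute for Bézout coefficients:
  1 = 4 - 1*3
  ... = 110*(-5) + 19*(29)
Scale by 2144: one solution is (-10720, 62176). Reduce x mod 19: (15, 26).
General: x = 15 + 19t, y = 26 - 110t.
x ≥ 0 ⇒ t ≥ 0; y ≥ 0 ⇒ t ≤ 0. So t ∈ [0, 0]: 1 solution.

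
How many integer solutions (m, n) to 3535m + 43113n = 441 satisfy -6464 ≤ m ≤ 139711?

gcd(43113, 3535):
  43113 = 12*3535 + 693
  3535 = 5*693 + 70
  693 = 9*70 + 63
  70 = 1*63 + 7
  63 = 9*7
so gcd(43113, 3535) = 7.
Back-substitute for Bézout coefficients:
  7 = 70 - 1*63
  ... = 3535*(622) + 43113*(-51)
Scale by 63: particular solution (39186, -3213); reduce m mod 6159: (2232, -183).
General solution: m = 2232 + 6159t, n = -183 - 505t for integer t.
-6464 ≤ 2232 + 6159t ≤ 139711 gives t ∈ [-1, 22], which is 24 values.

24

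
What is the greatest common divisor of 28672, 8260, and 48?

gcd(28672, 8260):
  28672 = 3*8260 + 3892
  8260 = 2*3892 + 476
  3892 = 8*476 + 84
  476 = 5*84 + 56
  84 = 1*56 + 28
  56 = 2*28
so gcd(28672, 8260) = 28.
gcd(28, 48) = 4.

4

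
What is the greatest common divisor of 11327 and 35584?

gcd(35584, 11327):
  35584 = 3×11327 + 1603
  11327 = 7×1603 + 106
  1603 = 15×106 + 13
  106 = 8×13 + 2
  13 = 6×2 + 1
  2 = 2×1
so gcd(35584, 11327) = 1.

1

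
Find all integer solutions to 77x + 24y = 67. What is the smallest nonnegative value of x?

23

gcd(77, 24) = 1  (77 = 3*24 + 5, 24 = 4*5 + 4, 5 = 1*4 + 1, 4 = 4*1).
1 divides 67, so solutions exist.
Back-substituting, 77*(5) + 24*(-16) = 1.
Scale by 67/1 = 67: (x₀, y₀) = (335, -1072).
General solution: x = 335 + 24t, y = -1072 - 77t for integer t.
x ≥ 0: smallest is 335 mod 24 = 23 (at t = -13), with y = -71.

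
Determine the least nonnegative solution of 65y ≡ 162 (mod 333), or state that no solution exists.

315

gcd(333, 65) = 1.
1 divides 162, so solutions exist.
By Bézout, 65×(41) + 333×(-8) = 1.
So 65×(41) ≡ 1 (mod 333); multiply by 162: y ≡ 6642 (mod 333).
Smallest nonnegative: y = 6642 mod 333 = 315.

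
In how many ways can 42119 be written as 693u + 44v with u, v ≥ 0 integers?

gcd(693, 44) = 11.
By Bézout, 693×(-1) + 44×(16) = 11.
One solution: (3, 910).
General: u = 3 + 4t, v = 910 - 63t.
u ≥ 0 ⇒ t ≥ 0; v ≥ 0 ⇒ t ≤ 14. So t ∈ [0, 14]: 15 solutions.

15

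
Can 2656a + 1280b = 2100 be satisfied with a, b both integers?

no

gcd(2656, 1280):
  2656 = 2×1280 + 96
  1280 = 13×96 + 32
  96 = 3×32
so gcd(2656, 1280) = 32.
32 does not divide 2100 (remainder 20), so no integer solutions.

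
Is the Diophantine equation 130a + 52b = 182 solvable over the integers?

gcd(130, 52):
  130 = 2×52 + 26
  52 = 2×26
so gcd(130, 52) = 26.
26 divides 182, so integer solutions exist.

yes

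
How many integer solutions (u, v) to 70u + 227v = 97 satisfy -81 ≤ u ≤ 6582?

29

gcd(227, 70) = 1  (227 = 3·70 + 17, 70 = 4·17 + 2, 17 = 8·2 + 1, 2 = 2·1).
Back-substituting, 70·(-107) + 227·(33) = 1.
Scale by 97: particular solution (-10379, 3201); reduce u mod 227: (63, -19).
General solution: u = 63 + 227t, v = -19 - 70t for integer t.
-81 ≤ 63 + 227t ≤ 6582 gives t ∈ [0, 28], which is 29 values.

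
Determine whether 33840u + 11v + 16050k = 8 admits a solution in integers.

gcd(33840, 11):
  33840 = 3076*11 + 4
  11 = 2*4 + 3
  4 = 1*3 + 1
  3 = 3*1
so gcd(33840, 11) = 1.
gcd(1, 16050) = 1.
1 divides 8, so integer solutions exist.

yes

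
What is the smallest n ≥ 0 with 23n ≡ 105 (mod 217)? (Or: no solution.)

gcd(217, 23):
  217 = 9·23 + 10
  23 = 2·10 + 3
  10 = 3·3 + 1
  3 = 3·1
so gcd(217, 23) = 1.
1 divides 105, so solutions exist.
Back-substitute for Bézout coefficients:
  1 = 10 - 3·3
  ... = 23·(-66) + 217·(7)
So 23·(-66) ≡ 1 (mod 217); multiply by 105: n ≡ -6930 (mod 217).
Smallest nonnegative: n = -6930 mod 217 = 14.

14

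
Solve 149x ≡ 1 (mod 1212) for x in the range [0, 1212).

545

gcd(1212, 149) = 1.
By Bézout, 149×(545) + 1212×(-67) = 1.
So 149×545 ≡ 1 (mod 1212), and 545 mod 1212 = 545.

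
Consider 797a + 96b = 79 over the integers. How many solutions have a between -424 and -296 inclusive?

2

gcd(797, 96):
  797 = 8*96 + 29
  96 = 3*29 + 9
  29 = 3*9 + 2
  9 = 4*2 + 1
  2 = 2*1
so gcd(797, 96) = 1.
Back-substitute for Bézout coefficients:
  1 = 9 - 4*2
  ... = 797*(-43) + 96*(357)
Scale by 79: particular solution (-3397, 28203); reduce a mod 96: (59, -489).
General solution: a = 59 + 96t, b = -489 - 797t for integer t.
-424 ≤ 59 + 96t ≤ -296 gives t ∈ [-5, -4], which is 2 values.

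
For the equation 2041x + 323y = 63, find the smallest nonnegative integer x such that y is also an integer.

148

gcd(2041, 323):
  2041 = 6*323 + 103
  323 = 3*103 + 14
  103 = 7*14 + 5
  14 = 2*5 + 4
  5 = 1*4 + 1
  4 = 4*1
so gcd(2041, 323) = 1.
1 divides 63, so solutions exist.
Back-substitute for Bézout coefficients:
  1 = 5 - 1*4
  ... = 2041*(69) + 323*(-436)
Scale by 63/1 = 63: (x₀, y₀) = (4347, -27468).
General solution: x = 4347 + 323t, y = -27468 - 2041t for integer t.
x ≥ 0: smallest is 4347 mod 323 = 148 (at t = -13), with y = -935.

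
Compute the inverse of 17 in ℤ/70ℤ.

gcd(70, 17) = 1.
By Bézout, 17*(33) + 70*(-8) = 1.
So 17*33 ≡ 1 (mod 70), and 33 mod 70 = 33.

33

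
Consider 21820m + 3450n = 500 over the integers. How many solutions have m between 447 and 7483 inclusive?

20

gcd(21820, 3450) = 10  (21820 = 6·3450 + 1120, 3450 = 3·1120 + 90, 1120 = 12·90 + 40, 90 = 2·40 + 10, 40 = 4·10).
Back-substituting, 21820·(-77) + 3450·(487) = 10.
Scale by 50: particular solution (-3850, 24350); reduce m mod 345: (290, -1834).
General solution: m = 290 + 345t, n = -1834 - 2182t for integer t.
447 ≤ 290 + 345t ≤ 7483 gives t ∈ [1, 20], which is 20 values.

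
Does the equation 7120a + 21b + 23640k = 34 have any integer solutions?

gcd(7120, 21) = 1  (7120 = 339·21 + 1, 21 = 21·1).
gcd(1, 23640) = 1.
1 divides 34, so integer solutions exist.

yes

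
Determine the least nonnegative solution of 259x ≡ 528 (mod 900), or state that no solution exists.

gcd(900, 259) = 1  (900 = 3*259 + 123, 259 = 2*123 + 13, 123 = 9*13 + 6, 13 = 2*6 + 1, 6 = 6*1).
1 divides 528, so solutions exist.
Back-substituting, 259*(139) + 900*(-40) = 1.
So 259*(139) ≡ 1 (mod 900); multiply by 528: x ≡ 73392 (mod 900).
Smallest nonnegative: x = 73392 mod 900 = 492.

492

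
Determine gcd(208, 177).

gcd(208, 177) = 1  (208 = 1·177 + 31, 177 = 5·31 + 22, 31 = 1·22 + 9, 22 = 2·9 + 4, 9 = 2·4 + 1, 4 = 4·1).

1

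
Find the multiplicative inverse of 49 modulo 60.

49

gcd(60, 49) = 1  (60 = 1×49 + 11, 49 = 4×11 + 5, 11 = 2×5 + 1, 5 = 5×1).
Back-substituting, 49×(-11) + 60×(9) = 1.
So 49×-11 ≡ 1 (mod 60), and -11 mod 60 = 49.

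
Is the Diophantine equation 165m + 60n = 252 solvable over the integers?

no

gcd(165, 60):
  165 = 2·60 + 45
  60 = 1·45 + 15
  45 = 3·15
so gcd(165, 60) = 15.
15 does not divide 252 (remainder 12), so no integer solutions.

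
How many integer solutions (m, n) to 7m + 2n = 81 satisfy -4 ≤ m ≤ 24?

14

gcd(7, 2) = 1.
By Bézout, 7·(1) + 2·(-3) = 1.
Particular solution: (1, 37).
General solution: m = 1 + 2t, n = 37 - 7t for integer t.
-4 ≤ 1 + 2t ≤ 24 gives t ∈ [-2, 11], which is 14 values.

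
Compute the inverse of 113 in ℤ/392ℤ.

gcd(392, 113) = 1  (392 = 3*113 + 53, 113 = 2*53 + 7, 53 = 7*7 + 4, 7 = 1*4 + 3, 4 = 1*3 + 1, 3 = 3*1).
Back-substituting, 113*(-111) + 392*(32) = 1.
So 113*-111 ≡ 1 (mod 392), and -111 mod 392 = 281.

281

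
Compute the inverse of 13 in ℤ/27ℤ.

gcd(27, 13) = 1  (27 = 2·13 + 1, 13 = 13·1).
Back-substituting, 13·(-2) + 27·(1) = 1.
So 13·-2 ≡ 1 (mod 27), and -2 mod 27 = 25.

25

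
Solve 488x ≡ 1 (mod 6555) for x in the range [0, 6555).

gcd(6555, 488) = 1.
By Bézout, 488×(497) + 6555×(-37) = 1.
So 488×497 ≡ 1 (mod 6555), and 497 mod 6555 = 497.

497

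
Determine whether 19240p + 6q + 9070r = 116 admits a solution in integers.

yes

gcd(19240, 6) = 2  (19240 = 3206*6 + 4, 6 = 1*4 + 2, 4 = 2*2).
gcd(2, 9070) = 2.
2 divides 116, so integer solutions exist.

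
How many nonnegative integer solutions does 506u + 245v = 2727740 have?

22

gcd(506, 245) = 1.
By Bézout, 506·(46) + 245·(-95) = 1.
One solution: (25, 11082).
General: u = 25 + 245t, v = 11082 - 506t.
u ≥ 0 ⇒ t ≥ 0; v ≥ 0 ⇒ t ≤ 21. So t ∈ [0, 21]: 22 solutions.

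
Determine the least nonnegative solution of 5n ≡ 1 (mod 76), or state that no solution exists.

61

gcd(76, 5) = 1  (76 = 15×5 + 1, 5 = 5×1).
1 divides 1, so solutions exist.
Back-substituting, 5×(-15) + 76×(1) = 1.
So 5×(-15) ≡ 1 (mod 76); multiply by 1: n ≡ -15 (mod 76).
Smallest nonnegative: n = -15 mod 76 = 61.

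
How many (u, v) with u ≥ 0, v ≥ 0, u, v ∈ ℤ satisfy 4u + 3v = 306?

gcd(4, 3) = 1  (4 = 1·3 + 1, 3 = 3·1).
Back-substituting, 4·(1) + 3·(-1) = 1.
Scale by 306: one solution is (306, -306). Reduce u mod 3: (0, 102).
General: u = 0 + 3t, v = 102 - 4t.
u ≥ 0 ⇒ t ≥ 0; v ≥ 0 ⇒ t ≤ 25. So t ∈ [0, 25]: 26 solutions.

26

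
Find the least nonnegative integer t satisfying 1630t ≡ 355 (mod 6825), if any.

331

gcd(6825, 1630) = 5  (6825 = 4×1630 + 305, 1630 = 5×305 + 105, 305 = 2×105 + 95, 105 = 1×95 + 10, 95 = 9×10 + 5, 10 = 2×5).
5 divides 355, so solutions exist.
Back-substituting, 1630×(-649) + 6825×(155) = 5.
So 1630×(-649) ≡ 5 (mod 6825); multiply by 71: t ≡ -46079 (mod 1365).
Smallest nonnegative: t = -46079 mod 1365 = 331.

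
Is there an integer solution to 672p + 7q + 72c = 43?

gcd(672, 7) = 7.
gcd(7, 72) = 1.
1 divides 43, so integer solutions exist.

yes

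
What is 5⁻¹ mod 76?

gcd(76, 5):
  76 = 15·5 + 1
  5 = 5·1
so gcd(76, 5) = 1.
Back-substitute for Bézout coefficients:
  1 = 76 - 15·5
  ... = 5·(-15) + 76·(1)
So 5·-15 ≡ 1 (mod 76), and -15 mod 76 = 61.

61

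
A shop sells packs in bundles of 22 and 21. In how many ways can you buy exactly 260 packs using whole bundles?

Need nonnegative integers with 22j + 21k = 260.
gcd(22, 21) = 1, and 22·(1) + 21·(-1) = 1.
So (j₀, k₀) = (260, -260); general j = 260 + 21t, k = -260 - 22t.
j ≥ 0 ⇒ t ≥ -12; k ≥ 0 ⇒ t ≤ -12. That's 1 value of t.

1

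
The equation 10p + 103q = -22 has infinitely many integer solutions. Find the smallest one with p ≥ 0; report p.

gcd(103, 10):
  103 = 10·10 + 3
  10 = 3·3 + 1
  3 = 3·1
so gcd(103, 10) = 1.
1 divides -22, so solutions exist.
Back-substitute for Bézout coefficients:
  1 = 10 - 3·3
  ... = 10·(31) + 103·(-3)
Scale by -22/1 = -22: (p₀, q₀) = (-682, 66).
General solution: p = -682 + 103t, q = 66 - 10t for integer t.
p ≥ 0: smallest is -682 mod 103 = 39 (at t = 7), with q = -4.

39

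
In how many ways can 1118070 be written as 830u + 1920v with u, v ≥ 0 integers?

7

gcd(1920, 830) = 10  (1920 = 2*830 + 260, 830 = 3*260 + 50, 260 = 5*50 + 10, 50 = 5*10).
Back-substituting, 830*(-37) + 1920*(16) = 10.
Scale by 111807: one solution is (-4136859, 1788912). Reduce u mod 192: (165, 511).
General: u = 165 + 192t, v = 511 - 83t.
u ≥ 0 ⇒ t ≥ 0; v ≥ 0 ⇒ t ≤ 6. So t ∈ [0, 6]: 7 solutions.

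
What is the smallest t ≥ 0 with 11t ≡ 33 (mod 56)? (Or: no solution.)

3

gcd(56, 11) = 1  (56 = 5×11 + 1, 11 = 11×1).
1 divides 33, so solutions exist.
Back-substituting, 11×(-5) + 56×(1) = 1.
So 11×(-5) ≡ 1 (mod 56); multiply by 33: t ≡ -165 (mod 56).
Smallest nonnegative: t = -165 mod 56 = 3.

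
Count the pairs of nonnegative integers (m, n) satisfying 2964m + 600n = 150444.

1

gcd(2964, 600):
  2964 = 4×600 + 564
  600 = 1×564 + 36
  564 = 15×36 + 24
  36 = 1×24 + 12
  24 = 2×12
so gcd(2964, 600) = 12.
Back-substitute for Bézout coefficients:
  12 = 36 - 1×24
  ... = 2964×(-17) + 600×(84)
Scale by 12537: one solution is (-213129, 1053108). Reduce m mod 50: (21, 147).
General: m = 21 + 50t, n = 147 - 247t.
m ≥ 0 ⇒ t ≥ 0; n ≥ 0 ⇒ t ≤ 0. So t ∈ [0, 0]: 1 solution.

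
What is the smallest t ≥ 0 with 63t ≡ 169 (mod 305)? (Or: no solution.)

298

gcd(305, 63) = 1.
1 divides 169, so solutions exist.
By Bézout, 63*(92) + 305*(-19) = 1.
So 63*(92) ≡ 1 (mod 305); multiply by 169: t ≡ 15548 (mod 305).
Smallest nonnegative: t = 15548 mod 305 = 298.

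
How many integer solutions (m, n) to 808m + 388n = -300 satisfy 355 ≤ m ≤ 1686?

14

gcd(808, 388):
  808 = 2*388 + 32
  388 = 12*32 + 4
  32 = 8*4
so gcd(808, 388) = 4.
Back-substitute for Bézout coefficients:
  4 = 388 - 12*32
  ... = 808*(-12) + 388*(25)
Scale by -75: particular solution (900, -1875); reduce m mod 97: (27, -57).
General solution: m = 27 + 97t, n = -57 - 202t for integer t.
355 ≤ 27 + 97t ≤ 1686 gives t ∈ [4, 17], which is 14 values.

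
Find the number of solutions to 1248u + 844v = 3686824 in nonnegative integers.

14

gcd(1248, 844) = 4.
By Bézout, 1248·(-94) + 844·(139) = 4.
One solution: (34, 4318).
General: u = 34 + 211t, v = 4318 - 312t.
u ≥ 0 ⇒ t ≥ 0; v ≥ 0 ⇒ t ≤ 13. So t ∈ [0, 13]: 14 solutions.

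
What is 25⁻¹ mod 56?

gcd(56, 25) = 1.
By Bézout, 25·(9) + 56·(-4) = 1.
So 25·9 ≡ 1 (mod 56), and 9 mod 56 = 9.

9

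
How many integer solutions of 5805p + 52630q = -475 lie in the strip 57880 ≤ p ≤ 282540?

21

gcd(52630, 5805):
  52630 = 9×5805 + 385
  5805 = 15×385 + 30
  385 = 12×30 + 25
  30 = 1×25 + 5
  25 = 5×5
so gcd(52630, 5805) = 5.
Back-substitute for Bézout coefficients:
  5 = 30 - 1×25
  ... = 5805×(1777) + 52630×(-196)
Scale by -95: particular solution (-168815, 18620); reduce p mod 10526: (10127, -1117).
General solution: p = 10127 + 10526t, q = -1117 - 1161t for integer t.
57880 ≤ 10127 + 10526t ≤ 282540 gives t ∈ [5, 25], which is 21 values.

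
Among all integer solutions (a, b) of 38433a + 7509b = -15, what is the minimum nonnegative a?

93

gcd(38433, 7509):
  38433 = 5·7509 + 888
  7509 = 8·888 + 405
  888 = 2·405 + 78
  405 = 5·78 + 15
  78 = 5·15 + 3
  15 = 5·3
so gcd(38433, 7509) = 3.
3 divides -15, so solutions exist.
Back-substitute for Bézout coefficients:
  3 = 78 - 5·15
  ... = 38433·(482) + 7509·(-2467)
Scale by -15/3 = -5: (a₀, b₀) = (-2410, 12335).
General solution: a = -2410 + 2503t, b = 12335 - 12811t for integer t.
a ≥ 0: smallest is -2410 mod 2503 = 93 (at t = 1), with b = -476.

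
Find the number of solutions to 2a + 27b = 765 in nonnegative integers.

14

gcd(27, 2) = 1  (27 = 13×2 + 1, 2 = 2×1).
Back-substituting, 2×(-13) + 27×(1) = 1.
Scale by 765: one solution is (-9945, 765). Reduce a mod 27: (18, 27).
General: a = 18 + 27t, b = 27 - 2t.
a ≥ 0 ⇒ t ≥ 0; b ≥ 0 ⇒ t ≤ 13. So t ∈ [0, 13]: 14 solutions.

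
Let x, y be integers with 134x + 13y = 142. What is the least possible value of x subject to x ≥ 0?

gcd(134, 13):
  134 = 10*13 + 4
  13 = 3*4 + 1
  4 = 4*1
so gcd(134, 13) = 1.
1 divides 142, so solutions exist.
Back-substitute for Bézout coefficients:
  1 = 13 - 3*4
  ... = 134*(-3) + 13*(31)
Scale by 142/1 = 142: (x₀, y₀) = (-426, 4402).
General solution: x = -426 + 13t, y = 4402 - 134t for integer t.
x ≥ 0: smallest is -426 mod 13 = 3 (at t = 33), with y = -20.

3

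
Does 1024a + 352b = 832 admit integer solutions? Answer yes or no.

yes

gcd(1024, 352) = 32.
32 divides 832, so integer solutions exist.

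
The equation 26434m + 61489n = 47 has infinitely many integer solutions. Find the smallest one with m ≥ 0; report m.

49321

gcd(61489, 26434) = 1  (61489 = 2*26434 + 8621, 26434 = 3*8621 + 571, 8621 = 15*571 + 56, 571 = 10*56 + 11, 56 = 5*11 + 1, 11 = 11*1).
1 divides 47, so solutions exist.
Back-substituting, 26434*(-5492) + 61489*(2361) = 1.
Scale by 47/1 = 47: (m₀, n₀) = (-258124, 110967).
General solution: m = -258124 + 61489t, n = 110967 - 26434t for integer t.
m ≥ 0: smallest is -258124 mod 61489 = 49321 (at t = 5), with n = -21203.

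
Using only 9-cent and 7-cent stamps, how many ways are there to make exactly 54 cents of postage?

1

Need nonnegative integers with 9j + 7k = 54.
gcd(9, 7) = 1, and 9·(-3) + 7·(4) = 1.
So (j₀, k₀) = (-162, 216); general j = -162 + 7t, k = 216 - 9t.
j ≥ 0 ⇒ t ≥ 24; k ≥ 0 ⇒ t ≤ 24. That's 1 value of t.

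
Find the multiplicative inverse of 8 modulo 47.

6

gcd(47, 8) = 1.
By Bézout, 8*(6) + 47*(-1) = 1.
So 8*6 ≡ 1 (mod 47), and 6 mod 47 = 6.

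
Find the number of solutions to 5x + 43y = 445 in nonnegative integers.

3

gcd(43, 5):
  43 = 8×5 + 3
  5 = 1×3 + 2
  3 = 1×2 + 1
  2 = 2×1
so gcd(43, 5) = 1.
Back-substitute for Bézout coefficients:
  1 = 3 - 1×2
  ... = 5×(-17) + 43×(2)
Scale by 445: one solution is (-7565, 890). Reduce x mod 43: (3, 10).
General: x = 3 + 43t, y = 10 - 5t.
x ≥ 0 ⇒ t ≥ 0; y ≥ 0 ⇒ t ≤ 2. So t ∈ [0, 2]: 3 solutions.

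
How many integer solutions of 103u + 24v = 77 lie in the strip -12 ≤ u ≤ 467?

gcd(103, 24) = 1.
By Bézout, 103×(7) + 24×(-30) = 1.
Particular solution: (11, -44).
General solution: u = 11 + 24t, v = -44 - 103t for integer t.
-12 ≤ 11 + 24t ≤ 467 gives t ∈ [0, 19], which is 20 values.

20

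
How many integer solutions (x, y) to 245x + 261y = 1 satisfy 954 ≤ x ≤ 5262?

17

gcd(261, 245) = 1  (261 = 1·245 + 16, 245 = 15·16 + 5, 16 = 3·5 + 1, 5 = 5·1).
Back-substituting, 245·(-49) + 261·(46) = 1.
Scale by 1: particular solution (-49, 46); reduce x mod 261: (212, -199).
General solution: x = 212 + 261t, y = -199 - 245t for integer t.
954 ≤ 212 + 261t ≤ 5262 gives t ∈ [3, 19], which is 17 values.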